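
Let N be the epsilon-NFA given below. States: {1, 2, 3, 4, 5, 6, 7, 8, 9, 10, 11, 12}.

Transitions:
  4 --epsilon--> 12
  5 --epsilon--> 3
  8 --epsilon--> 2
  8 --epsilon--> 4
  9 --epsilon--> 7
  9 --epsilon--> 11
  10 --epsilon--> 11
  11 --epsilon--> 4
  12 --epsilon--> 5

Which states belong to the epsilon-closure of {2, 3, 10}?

Start with {2, 3, 10}.
From 10 via epsilon: add 11.
From 11 via epsilon: add 4.
From 4 via epsilon: add 12.
From 12 via epsilon: add 5.
No new states can be added; the closed set is {2, 3, 4, 5, 10, 11, 12}.

{2, 3, 4, 5, 10, 11, 12}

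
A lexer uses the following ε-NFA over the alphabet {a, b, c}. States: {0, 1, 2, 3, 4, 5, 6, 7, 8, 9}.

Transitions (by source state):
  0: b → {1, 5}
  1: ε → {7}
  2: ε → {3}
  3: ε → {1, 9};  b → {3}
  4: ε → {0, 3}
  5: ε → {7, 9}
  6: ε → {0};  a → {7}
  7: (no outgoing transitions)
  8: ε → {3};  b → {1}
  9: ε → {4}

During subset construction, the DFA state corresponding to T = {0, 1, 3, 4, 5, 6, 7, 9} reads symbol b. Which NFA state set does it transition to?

{0, 1, 3, 4, 5, 7, 9}

0 on b → {1, 5}.
3 on b → {3}.
No b-transition from 1, 4, 5, 6, 7, 9.
Union after reading b: {1, 3, 5}.
Now take the ε-closure:
From 1 via ε: add 7.
From 3 via ε: add 9.
From 9 via ε: add 4.
From 4 via ε: add 0.
No new states can be added; the closed set is {0, 1, 3, 4, 5, 7, 9}.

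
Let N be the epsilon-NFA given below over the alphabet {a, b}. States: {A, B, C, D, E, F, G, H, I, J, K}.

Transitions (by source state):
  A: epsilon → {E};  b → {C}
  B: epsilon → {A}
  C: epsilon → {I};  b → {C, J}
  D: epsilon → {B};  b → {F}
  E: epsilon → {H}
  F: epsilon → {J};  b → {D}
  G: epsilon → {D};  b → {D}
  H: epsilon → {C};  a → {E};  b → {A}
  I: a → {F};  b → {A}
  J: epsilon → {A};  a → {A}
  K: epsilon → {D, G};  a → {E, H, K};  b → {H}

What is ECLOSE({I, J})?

Start with {I, J}.
From J via epsilon: add A.
From A via epsilon: add E.
From E via epsilon: add H.
From H via epsilon: add C.
No new states can be added; the closed set is {A, C, E, H, I, J}.

{A, C, E, H, I, J}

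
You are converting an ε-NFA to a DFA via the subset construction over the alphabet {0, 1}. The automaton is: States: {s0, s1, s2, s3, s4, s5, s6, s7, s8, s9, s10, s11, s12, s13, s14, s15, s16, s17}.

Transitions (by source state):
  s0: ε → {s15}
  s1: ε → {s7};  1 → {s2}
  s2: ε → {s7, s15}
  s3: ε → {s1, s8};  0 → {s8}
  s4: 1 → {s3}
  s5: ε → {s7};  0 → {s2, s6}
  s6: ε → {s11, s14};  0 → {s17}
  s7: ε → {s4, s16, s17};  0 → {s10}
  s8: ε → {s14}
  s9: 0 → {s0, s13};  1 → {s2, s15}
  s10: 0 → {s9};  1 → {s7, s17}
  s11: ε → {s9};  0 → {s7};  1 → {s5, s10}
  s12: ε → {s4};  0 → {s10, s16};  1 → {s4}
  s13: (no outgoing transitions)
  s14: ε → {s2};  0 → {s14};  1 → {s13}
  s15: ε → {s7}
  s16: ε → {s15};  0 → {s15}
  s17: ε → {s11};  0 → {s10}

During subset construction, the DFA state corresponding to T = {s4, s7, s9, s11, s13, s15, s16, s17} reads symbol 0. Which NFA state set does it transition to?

s7 on 0 → {s10}.
s9 on 0 → {s0, s13}.
s11 on 0 → {s7}.
s16 on 0 → {s15}.
s17 on 0 → {s10}.
No 0-transition from s4, s13, s15.
Union after reading 0: {s0, s7, s10, s13, s15}.
Now take the ε-closure:
From s7 via ε: add s4, s16, s17.
From s17 via ε: add s11.
From s11 via ε: add s9.
No new states can be added; the closed set is {s0, s4, s7, s9, s10, s11, s13, s15, s16, s17}.

{s0, s4, s7, s9, s10, s11, s13, s15, s16, s17}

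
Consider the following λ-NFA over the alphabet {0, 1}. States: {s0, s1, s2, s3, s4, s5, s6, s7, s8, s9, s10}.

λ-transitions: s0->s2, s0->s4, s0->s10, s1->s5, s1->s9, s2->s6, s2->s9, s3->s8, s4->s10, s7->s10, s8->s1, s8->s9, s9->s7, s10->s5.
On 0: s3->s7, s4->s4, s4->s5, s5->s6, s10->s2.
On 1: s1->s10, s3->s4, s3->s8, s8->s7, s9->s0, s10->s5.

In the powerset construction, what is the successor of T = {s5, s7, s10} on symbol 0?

{s2, s5, s6, s7, s9, s10}

s5 on 0 → {s6}.
s10 on 0 → {s2}.
No 0-transition from s7.
Union after reading 0: {s2, s6}.
Now take the λ-closure:
From s2 via λ: add s9.
From s9 via λ: add s7.
From s7 via λ: add s10.
From s10 via λ: add s5.
No new states can be added; the closed set is {s2, s5, s6, s7, s9, s10}.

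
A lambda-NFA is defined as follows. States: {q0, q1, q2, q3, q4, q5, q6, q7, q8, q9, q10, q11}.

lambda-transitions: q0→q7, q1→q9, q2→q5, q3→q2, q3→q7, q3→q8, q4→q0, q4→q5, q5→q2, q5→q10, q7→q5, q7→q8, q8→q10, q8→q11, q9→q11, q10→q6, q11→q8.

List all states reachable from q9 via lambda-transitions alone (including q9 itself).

{q6, q8, q9, q10, q11}

Start with {q9}.
From q9 via lambda: add q11.
From q11 via lambda: add q8.
From q8 via lambda: add q10.
From q10 via lambda: add q6.
No new states can be added; the closed set is {q6, q8, q9, q10, q11}.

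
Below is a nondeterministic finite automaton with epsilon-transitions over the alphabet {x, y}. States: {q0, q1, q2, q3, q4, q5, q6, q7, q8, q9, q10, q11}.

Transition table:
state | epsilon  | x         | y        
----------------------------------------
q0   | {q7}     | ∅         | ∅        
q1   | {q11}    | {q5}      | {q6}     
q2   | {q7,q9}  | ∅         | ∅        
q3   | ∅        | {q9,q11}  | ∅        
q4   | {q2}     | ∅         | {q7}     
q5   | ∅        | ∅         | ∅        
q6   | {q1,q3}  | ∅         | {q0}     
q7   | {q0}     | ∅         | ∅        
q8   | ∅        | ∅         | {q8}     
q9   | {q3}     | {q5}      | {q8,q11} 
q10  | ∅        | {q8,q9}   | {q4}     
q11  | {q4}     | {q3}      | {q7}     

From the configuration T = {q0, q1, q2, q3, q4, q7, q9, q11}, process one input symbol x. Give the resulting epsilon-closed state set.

{q0, q2, q3, q4, q5, q7, q9, q11}

q1 on x → {q5}.
q3 on x → {q9, q11}.
q9 on x → {q5}.
q11 on x → {q3}.
No x-transition from q0, q2, q4, q7.
Union after reading x: {q3, q5, q9, q11}.
Now take the epsilon-closure:
From q11 via epsilon: add q4.
From q4 via epsilon: add q2.
From q2 via epsilon: add q7.
From q7 via epsilon: add q0.
No new states can be added; the closed set is {q0, q2, q3, q4, q5, q7, q9, q11}.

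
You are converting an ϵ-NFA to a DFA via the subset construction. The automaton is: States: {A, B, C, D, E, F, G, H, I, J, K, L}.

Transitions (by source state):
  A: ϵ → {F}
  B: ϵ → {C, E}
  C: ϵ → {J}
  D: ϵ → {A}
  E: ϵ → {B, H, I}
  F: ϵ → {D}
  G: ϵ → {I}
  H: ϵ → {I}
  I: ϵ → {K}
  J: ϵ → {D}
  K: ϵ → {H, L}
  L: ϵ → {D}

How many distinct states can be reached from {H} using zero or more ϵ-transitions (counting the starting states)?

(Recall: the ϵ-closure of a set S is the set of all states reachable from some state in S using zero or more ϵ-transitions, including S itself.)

Start with {H}.
From H via ϵ: add I.
From I via ϵ: add K.
From K via ϵ: add L.
From L via ϵ: add D.
From D via ϵ: add A.
From A via ϵ: add F.
ϵ-closure = {A, D, F, H, I, K, L}, which has 7 states.

7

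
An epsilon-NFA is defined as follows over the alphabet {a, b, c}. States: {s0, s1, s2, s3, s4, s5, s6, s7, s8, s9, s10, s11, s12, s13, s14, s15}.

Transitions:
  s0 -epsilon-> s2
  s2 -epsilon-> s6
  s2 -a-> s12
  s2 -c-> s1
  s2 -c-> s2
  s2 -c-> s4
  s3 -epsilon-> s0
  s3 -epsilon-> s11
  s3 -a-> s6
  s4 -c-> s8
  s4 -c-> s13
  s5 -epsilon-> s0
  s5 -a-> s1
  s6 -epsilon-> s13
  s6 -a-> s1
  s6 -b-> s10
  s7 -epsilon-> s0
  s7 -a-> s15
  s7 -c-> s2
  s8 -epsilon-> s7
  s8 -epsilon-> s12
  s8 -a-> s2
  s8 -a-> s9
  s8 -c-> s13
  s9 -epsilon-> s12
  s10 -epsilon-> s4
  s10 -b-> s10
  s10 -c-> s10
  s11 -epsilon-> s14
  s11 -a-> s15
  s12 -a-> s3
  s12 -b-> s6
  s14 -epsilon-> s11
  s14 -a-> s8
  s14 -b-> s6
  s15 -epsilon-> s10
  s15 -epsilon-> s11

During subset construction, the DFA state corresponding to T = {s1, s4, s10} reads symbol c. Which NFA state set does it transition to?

s4 on c → {s8, s13}.
s10 on c → {s10}.
No c-transition from s1.
Union after reading c: {s8, s10, s13}.
Now take the epsilon-closure:
From s8 via epsilon: add s7, s12.
From s10 via epsilon: add s4.
From s7 via epsilon: add s0.
From s0 via epsilon: add s2.
From s2 via epsilon: add s6.
No new states can be added; the closed set is {s0, s2, s4, s6, s7, s8, s10, s12, s13}.

{s0, s2, s4, s6, s7, s8, s10, s12, s13}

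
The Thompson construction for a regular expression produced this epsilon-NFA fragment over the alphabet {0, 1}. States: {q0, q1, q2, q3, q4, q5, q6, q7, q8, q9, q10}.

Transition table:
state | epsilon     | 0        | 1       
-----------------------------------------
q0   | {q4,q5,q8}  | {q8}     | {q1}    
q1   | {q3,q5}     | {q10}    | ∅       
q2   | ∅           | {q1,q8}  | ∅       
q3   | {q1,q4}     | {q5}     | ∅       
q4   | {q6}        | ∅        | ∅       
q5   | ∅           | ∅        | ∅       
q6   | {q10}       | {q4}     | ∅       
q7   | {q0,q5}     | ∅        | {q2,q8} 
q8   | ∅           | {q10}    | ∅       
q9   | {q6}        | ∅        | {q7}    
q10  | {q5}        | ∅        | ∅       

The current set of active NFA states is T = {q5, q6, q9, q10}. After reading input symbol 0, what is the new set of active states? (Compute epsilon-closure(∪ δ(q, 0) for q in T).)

{q4, q5, q6, q10}

q6 on 0 → {q4}.
No 0-transition from q5, q9, q10.
Union after reading 0: {q4}.
Now take the epsilon-closure:
From q4 via epsilon: add q6.
From q6 via epsilon: add q10.
From q10 via epsilon: add q5.
No new states can be added; the closed set is {q4, q5, q6, q10}.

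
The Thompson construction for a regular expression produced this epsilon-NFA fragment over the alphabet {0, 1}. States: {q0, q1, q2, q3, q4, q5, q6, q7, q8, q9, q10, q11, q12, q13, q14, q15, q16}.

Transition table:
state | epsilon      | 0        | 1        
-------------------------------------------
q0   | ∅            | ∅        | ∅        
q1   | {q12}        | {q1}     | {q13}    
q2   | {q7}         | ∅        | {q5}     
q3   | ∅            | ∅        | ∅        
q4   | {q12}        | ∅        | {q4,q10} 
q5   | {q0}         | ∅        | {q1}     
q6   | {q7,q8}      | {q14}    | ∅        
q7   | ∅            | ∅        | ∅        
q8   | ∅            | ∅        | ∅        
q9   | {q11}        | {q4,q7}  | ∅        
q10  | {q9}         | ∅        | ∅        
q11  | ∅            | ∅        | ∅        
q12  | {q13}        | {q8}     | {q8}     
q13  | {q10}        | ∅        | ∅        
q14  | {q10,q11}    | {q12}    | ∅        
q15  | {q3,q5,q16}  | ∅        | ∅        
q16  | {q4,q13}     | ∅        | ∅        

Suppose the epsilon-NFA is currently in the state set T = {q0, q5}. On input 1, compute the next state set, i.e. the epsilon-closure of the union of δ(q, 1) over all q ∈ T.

q5 on 1 → {q1}.
No 1-transition from q0.
Union after reading 1: {q1}.
Now take the epsilon-closure:
From q1 via epsilon: add q12.
From q12 via epsilon: add q13.
From q13 via epsilon: add q10.
From q10 via epsilon: add q9.
From q9 via epsilon: add q11.
No new states can be added; the closed set is {q1, q9, q10, q11, q12, q13}.

{q1, q9, q10, q11, q12, q13}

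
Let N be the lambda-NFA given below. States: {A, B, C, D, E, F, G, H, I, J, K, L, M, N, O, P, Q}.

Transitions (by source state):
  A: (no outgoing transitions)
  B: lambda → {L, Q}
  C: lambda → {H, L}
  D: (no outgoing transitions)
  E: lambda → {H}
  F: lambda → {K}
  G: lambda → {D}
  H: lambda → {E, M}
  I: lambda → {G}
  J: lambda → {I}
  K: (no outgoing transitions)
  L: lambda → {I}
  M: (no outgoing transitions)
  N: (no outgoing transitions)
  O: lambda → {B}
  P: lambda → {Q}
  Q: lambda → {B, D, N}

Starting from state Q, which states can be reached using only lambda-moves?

Start with {Q}.
From Q via lambda: add B, D, N.
From B via lambda: add L.
From L via lambda: add I.
From I via lambda: add G.
No new states can be added; the closed set is {B, D, G, I, L, N, Q}.

{B, D, G, I, L, N, Q}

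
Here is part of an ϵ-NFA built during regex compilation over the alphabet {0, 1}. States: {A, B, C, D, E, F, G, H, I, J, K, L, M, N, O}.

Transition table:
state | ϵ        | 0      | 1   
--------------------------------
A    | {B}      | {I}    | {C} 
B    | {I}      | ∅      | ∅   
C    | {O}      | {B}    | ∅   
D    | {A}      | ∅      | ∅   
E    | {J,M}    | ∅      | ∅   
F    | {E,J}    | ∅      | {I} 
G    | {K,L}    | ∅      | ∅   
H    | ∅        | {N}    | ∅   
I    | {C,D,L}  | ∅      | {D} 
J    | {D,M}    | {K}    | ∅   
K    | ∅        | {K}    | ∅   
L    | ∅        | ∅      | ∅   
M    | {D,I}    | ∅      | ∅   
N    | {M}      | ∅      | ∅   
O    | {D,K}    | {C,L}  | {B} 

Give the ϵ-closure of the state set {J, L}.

{A, B, C, D, I, J, K, L, M, O}

Start with {J, L}.
From J via ϵ: add D, M.
From D via ϵ: add A.
From M via ϵ: add I.
From A via ϵ: add B.
From I via ϵ: add C.
From C via ϵ: add O.
From O via ϵ: add K.
No new states can be added; the closed set is {A, B, C, D, I, J, K, L, M, O}.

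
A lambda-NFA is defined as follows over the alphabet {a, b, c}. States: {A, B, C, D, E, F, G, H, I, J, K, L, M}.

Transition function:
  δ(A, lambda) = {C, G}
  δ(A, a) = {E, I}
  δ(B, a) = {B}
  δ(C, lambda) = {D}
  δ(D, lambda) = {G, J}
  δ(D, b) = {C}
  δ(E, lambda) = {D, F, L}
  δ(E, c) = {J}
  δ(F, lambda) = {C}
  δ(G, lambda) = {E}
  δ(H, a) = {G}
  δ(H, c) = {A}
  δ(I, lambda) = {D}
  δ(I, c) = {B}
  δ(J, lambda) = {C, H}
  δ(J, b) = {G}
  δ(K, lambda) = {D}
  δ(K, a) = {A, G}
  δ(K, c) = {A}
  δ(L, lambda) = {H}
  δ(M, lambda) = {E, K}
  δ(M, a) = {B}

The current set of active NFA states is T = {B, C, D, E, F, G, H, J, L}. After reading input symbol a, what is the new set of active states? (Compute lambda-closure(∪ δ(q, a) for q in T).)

{B, C, D, E, F, G, H, J, L}

B on a → {B}.
H on a → {G}.
No a-transition from C, D, E, F, G, J, L.
Union after reading a: {B, G}.
Now take the lambda-closure:
From G via lambda: add E.
From E via lambda: add D, F, L.
From D via lambda: add J.
From F via lambda: add C.
From L via lambda: add H.
No new states can be added; the closed set is {B, C, D, E, F, G, H, J, L}.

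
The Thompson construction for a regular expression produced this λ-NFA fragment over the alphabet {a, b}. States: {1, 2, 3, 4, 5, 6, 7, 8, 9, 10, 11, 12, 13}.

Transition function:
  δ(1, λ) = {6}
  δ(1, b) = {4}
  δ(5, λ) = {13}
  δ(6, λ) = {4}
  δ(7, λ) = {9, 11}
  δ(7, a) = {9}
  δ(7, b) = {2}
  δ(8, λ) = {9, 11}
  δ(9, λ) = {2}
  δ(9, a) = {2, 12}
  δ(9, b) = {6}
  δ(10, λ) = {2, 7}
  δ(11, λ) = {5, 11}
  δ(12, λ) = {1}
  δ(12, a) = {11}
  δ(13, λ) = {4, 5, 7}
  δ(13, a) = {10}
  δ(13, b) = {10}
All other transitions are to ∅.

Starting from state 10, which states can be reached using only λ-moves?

{2, 4, 5, 7, 9, 10, 11, 13}

Start with {10}.
From 10 via λ: add 2, 7.
From 7 via λ: add 9, 11.
From 11 via λ: add 5.
From 5 via λ: add 13.
From 13 via λ: add 4.
No new states can be added; the closed set is {2, 4, 5, 7, 9, 10, 11, 13}.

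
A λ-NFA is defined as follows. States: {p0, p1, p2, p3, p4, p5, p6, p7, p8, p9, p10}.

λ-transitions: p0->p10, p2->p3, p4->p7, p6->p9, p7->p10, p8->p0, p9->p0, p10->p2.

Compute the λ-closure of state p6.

{p0, p2, p3, p6, p9, p10}

Start with {p6}.
From p6 via λ: add p9.
From p9 via λ: add p0.
From p0 via λ: add p10.
From p10 via λ: add p2.
From p2 via λ: add p3.
No new states can be added; the closed set is {p0, p2, p3, p6, p9, p10}.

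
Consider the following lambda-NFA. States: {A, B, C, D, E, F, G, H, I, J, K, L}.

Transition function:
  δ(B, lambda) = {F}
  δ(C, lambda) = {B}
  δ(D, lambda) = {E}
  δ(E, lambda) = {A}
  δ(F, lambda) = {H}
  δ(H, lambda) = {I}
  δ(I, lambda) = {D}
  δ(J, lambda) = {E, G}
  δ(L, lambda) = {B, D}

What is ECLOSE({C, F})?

{A, B, C, D, E, F, H, I}

Start with {C, F}.
From C via lambda: add B.
From F via lambda: add H.
From H via lambda: add I.
From I via lambda: add D.
From D via lambda: add E.
From E via lambda: add A.
No new states can be added; the closed set is {A, B, C, D, E, F, H, I}.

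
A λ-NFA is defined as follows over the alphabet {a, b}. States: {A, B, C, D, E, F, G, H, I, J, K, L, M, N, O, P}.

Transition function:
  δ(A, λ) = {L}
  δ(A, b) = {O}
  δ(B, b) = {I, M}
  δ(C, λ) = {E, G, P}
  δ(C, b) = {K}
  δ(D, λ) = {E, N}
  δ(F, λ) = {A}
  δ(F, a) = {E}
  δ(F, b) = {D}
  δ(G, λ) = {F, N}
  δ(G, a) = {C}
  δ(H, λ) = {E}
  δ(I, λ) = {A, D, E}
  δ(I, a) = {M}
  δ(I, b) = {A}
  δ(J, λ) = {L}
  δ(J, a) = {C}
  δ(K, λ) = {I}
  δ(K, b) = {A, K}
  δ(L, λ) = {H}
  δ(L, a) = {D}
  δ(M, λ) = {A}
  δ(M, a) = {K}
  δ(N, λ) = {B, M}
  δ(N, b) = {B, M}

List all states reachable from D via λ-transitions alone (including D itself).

Start with {D}.
From D via λ: add E, N.
From N via λ: add B, M.
From M via λ: add A.
From A via λ: add L.
From L via λ: add H.
No new states can be added; the closed set is {A, B, D, E, H, L, M, N}.

{A, B, D, E, H, L, M, N}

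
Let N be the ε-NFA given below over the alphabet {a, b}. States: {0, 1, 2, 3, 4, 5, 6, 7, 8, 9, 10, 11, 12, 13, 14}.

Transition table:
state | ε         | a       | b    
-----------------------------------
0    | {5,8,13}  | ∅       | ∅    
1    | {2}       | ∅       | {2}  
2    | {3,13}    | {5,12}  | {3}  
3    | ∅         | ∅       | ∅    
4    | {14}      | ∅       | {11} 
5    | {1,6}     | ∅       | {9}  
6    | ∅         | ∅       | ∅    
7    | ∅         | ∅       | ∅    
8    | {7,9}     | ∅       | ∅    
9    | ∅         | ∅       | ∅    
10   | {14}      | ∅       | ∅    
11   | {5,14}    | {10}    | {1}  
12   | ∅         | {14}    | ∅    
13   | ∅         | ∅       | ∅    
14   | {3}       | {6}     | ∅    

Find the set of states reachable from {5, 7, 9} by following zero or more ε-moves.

Start with {5, 7, 9}.
From 5 via ε: add 1, 6.
From 1 via ε: add 2.
From 2 via ε: add 3, 13.
No new states can be added; the closed set is {1, 2, 3, 5, 6, 7, 9, 13}.

{1, 2, 3, 5, 6, 7, 9, 13}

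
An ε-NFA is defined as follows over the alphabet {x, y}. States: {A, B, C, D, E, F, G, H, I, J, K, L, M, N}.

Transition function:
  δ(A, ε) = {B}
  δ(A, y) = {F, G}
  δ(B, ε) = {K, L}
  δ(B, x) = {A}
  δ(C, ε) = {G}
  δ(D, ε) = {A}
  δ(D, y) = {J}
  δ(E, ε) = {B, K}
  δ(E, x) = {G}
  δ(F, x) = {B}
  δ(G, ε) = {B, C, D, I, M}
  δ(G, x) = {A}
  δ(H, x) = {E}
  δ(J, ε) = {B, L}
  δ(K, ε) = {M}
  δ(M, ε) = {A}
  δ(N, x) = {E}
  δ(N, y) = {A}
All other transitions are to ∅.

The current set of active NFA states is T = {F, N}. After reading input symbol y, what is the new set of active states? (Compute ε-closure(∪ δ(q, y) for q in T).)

{A, B, K, L, M}

N on y → {A}.
No y-transition from F.
Union after reading y: {A}.
Now take the ε-closure:
From A via ε: add B.
From B via ε: add K, L.
From K via ε: add M.
No new states can be added; the closed set is {A, B, K, L, M}.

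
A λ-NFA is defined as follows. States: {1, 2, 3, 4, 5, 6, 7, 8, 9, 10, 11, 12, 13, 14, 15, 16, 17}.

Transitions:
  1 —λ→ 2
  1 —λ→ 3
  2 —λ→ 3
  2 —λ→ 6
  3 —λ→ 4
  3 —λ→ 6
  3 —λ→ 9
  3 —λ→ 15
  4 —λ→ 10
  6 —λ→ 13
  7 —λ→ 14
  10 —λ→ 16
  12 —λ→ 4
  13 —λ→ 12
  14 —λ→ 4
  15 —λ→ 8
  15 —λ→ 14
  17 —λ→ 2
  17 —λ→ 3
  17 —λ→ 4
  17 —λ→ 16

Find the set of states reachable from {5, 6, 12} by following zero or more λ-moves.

Start with {5, 6, 12}.
From 6 via λ: add 13.
From 12 via λ: add 4.
From 4 via λ: add 10.
From 10 via λ: add 16.
No new states can be added; the closed set is {4, 5, 6, 10, 12, 13, 16}.

{4, 5, 6, 10, 12, 13, 16}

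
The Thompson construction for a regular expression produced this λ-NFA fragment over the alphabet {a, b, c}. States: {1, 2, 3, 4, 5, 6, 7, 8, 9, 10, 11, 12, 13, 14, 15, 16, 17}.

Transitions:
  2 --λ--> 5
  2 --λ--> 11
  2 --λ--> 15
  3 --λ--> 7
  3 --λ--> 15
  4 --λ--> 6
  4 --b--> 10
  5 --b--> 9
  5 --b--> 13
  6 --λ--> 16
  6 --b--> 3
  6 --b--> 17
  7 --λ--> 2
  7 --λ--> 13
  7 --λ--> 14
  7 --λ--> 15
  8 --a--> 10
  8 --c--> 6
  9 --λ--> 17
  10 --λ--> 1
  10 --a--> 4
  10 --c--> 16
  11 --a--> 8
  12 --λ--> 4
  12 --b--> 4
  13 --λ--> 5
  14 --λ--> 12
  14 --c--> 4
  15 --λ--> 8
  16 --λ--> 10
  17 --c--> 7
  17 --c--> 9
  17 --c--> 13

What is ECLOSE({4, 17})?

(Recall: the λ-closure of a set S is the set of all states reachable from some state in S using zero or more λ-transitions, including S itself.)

Start with {4, 17}.
From 4 via λ: add 6.
From 6 via λ: add 16.
From 16 via λ: add 10.
From 10 via λ: add 1.
No new states can be added; the closed set is {1, 4, 6, 10, 16, 17}.

{1, 4, 6, 10, 16, 17}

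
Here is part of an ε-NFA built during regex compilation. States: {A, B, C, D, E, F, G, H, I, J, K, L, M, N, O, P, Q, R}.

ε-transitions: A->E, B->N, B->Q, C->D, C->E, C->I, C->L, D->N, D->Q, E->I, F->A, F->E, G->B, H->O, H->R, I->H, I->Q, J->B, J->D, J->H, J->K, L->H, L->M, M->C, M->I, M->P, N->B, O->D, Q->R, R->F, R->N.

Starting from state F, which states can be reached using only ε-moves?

{A, B, D, E, F, H, I, N, O, Q, R}

Start with {F}.
From F via ε: add A, E.
From E via ε: add I.
From I via ε: add H, Q.
From H via ε: add O, R.
From O via ε: add D.
From R via ε: add N.
From N via ε: add B.
No new states can be added; the closed set is {A, B, D, E, F, H, I, N, O, Q, R}.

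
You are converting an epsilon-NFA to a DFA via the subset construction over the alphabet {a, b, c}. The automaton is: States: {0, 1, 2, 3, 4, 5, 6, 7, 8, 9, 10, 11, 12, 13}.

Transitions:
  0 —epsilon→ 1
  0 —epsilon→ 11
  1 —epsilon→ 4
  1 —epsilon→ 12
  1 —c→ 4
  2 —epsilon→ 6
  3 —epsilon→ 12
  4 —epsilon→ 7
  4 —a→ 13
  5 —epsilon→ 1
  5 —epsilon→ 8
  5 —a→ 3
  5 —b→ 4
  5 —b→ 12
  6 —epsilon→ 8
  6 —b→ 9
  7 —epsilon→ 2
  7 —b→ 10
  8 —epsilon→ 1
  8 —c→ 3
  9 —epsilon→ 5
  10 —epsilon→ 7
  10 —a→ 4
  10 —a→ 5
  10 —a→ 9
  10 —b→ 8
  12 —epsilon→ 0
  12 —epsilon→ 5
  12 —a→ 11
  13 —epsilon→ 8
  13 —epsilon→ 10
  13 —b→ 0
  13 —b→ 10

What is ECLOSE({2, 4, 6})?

Start with {2, 4, 6}.
From 4 via epsilon: add 7.
From 6 via epsilon: add 8.
From 8 via epsilon: add 1.
From 1 via epsilon: add 12.
From 12 via epsilon: add 0, 5.
From 0 via epsilon: add 11.
No new states can be added; the closed set is {0, 1, 2, 4, 5, 6, 7, 8, 11, 12}.

{0, 1, 2, 4, 5, 6, 7, 8, 11, 12}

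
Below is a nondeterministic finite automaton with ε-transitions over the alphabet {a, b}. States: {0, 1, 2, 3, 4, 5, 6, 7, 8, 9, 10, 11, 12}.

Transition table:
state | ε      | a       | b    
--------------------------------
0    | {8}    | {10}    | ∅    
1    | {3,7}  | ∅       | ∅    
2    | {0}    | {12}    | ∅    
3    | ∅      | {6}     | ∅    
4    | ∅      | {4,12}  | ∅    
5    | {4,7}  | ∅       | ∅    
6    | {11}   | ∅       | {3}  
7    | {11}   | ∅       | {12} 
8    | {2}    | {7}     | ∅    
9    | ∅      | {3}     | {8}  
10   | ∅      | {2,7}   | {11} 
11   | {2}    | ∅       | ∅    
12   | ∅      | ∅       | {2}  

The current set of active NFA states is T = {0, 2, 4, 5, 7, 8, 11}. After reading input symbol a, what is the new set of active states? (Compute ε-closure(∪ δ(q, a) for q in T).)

{0, 2, 4, 7, 8, 10, 11, 12}

0 on a → {10}.
2 on a → {12}.
4 on a → {4, 12}.
8 on a → {7}.
No a-transition from 5, 7, 11.
Union after reading a: {4, 7, 10, 12}.
Now take the ε-closure:
From 7 via ε: add 11.
From 11 via ε: add 2.
From 2 via ε: add 0.
From 0 via ε: add 8.
No new states can be added; the closed set is {0, 2, 4, 7, 8, 10, 11, 12}.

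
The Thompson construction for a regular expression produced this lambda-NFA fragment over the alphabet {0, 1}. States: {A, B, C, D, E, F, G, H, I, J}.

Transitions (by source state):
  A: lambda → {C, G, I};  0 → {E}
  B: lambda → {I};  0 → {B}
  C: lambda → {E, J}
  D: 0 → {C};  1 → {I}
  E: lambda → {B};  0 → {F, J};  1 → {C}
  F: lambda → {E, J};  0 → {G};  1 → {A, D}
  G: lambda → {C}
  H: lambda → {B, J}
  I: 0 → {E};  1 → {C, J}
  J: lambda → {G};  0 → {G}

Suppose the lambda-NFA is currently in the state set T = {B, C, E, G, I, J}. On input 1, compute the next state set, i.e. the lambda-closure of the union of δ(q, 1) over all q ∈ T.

E on 1 → {C}.
I on 1 → {C, J}.
No 1-transition from B, C, G, J.
Union after reading 1: {C, J}.
Now take the lambda-closure:
From C via lambda: add E.
From J via lambda: add G.
From E via lambda: add B.
From B via lambda: add I.
No new states can be added; the closed set is {B, C, E, G, I, J}.

{B, C, E, G, I, J}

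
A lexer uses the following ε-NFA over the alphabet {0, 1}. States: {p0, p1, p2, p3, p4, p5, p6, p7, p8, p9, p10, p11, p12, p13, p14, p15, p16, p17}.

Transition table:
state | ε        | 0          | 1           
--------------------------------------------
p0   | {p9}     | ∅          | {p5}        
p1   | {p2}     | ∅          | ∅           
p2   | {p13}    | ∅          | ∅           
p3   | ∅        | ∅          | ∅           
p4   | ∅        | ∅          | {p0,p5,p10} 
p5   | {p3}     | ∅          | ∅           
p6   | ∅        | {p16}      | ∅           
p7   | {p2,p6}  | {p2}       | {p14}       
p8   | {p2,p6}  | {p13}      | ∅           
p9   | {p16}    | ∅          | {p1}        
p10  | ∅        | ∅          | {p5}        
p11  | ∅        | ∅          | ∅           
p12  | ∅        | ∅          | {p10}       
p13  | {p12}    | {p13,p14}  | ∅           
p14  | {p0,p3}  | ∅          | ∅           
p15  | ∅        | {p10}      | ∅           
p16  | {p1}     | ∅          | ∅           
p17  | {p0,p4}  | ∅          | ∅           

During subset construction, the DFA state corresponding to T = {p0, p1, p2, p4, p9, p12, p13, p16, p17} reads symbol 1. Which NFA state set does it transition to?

p0 on 1 → {p5}.
p4 on 1 → {p0, p5, p10}.
p9 on 1 → {p1}.
p12 on 1 → {p10}.
No 1-transition from p1, p2, p13, p16, p17.
Union after reading 1: {p0, p1, p5, p10}.
Now take the ε-closure:
From p0 via ε: add p9.
From p1 via ε: add p2.
From p5 via ε: add p3.
From p2 via ε: add p13.
From p9 via ε: add p16.
From p13 via ε: add p12.
No new states can be added; the closed set is {p0, p1, p2, p3, p5, p9, p10, p12, p13, p16}.

{p0, p1, p2, p3, p5, p9, p10, p12, p13, p16}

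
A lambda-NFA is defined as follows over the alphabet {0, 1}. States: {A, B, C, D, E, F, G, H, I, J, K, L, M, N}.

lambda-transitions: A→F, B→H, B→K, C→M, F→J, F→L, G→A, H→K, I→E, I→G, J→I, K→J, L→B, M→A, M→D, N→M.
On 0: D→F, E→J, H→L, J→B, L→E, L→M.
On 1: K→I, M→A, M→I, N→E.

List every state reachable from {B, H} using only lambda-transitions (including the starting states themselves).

{A, B, E, F, G, H, I, J, K, L}

Start with {B, H}.
From B via lambda: add K.
From K via lambda: add J.
From J via lambda: add I.
From I via lambda: add E, G.
From G via lambda: add A.
From A via lambda: add F.
From F via lambda: add L.
No new states can be added; the closed set is {A, B, E, F, G, H, I, J, K, L}.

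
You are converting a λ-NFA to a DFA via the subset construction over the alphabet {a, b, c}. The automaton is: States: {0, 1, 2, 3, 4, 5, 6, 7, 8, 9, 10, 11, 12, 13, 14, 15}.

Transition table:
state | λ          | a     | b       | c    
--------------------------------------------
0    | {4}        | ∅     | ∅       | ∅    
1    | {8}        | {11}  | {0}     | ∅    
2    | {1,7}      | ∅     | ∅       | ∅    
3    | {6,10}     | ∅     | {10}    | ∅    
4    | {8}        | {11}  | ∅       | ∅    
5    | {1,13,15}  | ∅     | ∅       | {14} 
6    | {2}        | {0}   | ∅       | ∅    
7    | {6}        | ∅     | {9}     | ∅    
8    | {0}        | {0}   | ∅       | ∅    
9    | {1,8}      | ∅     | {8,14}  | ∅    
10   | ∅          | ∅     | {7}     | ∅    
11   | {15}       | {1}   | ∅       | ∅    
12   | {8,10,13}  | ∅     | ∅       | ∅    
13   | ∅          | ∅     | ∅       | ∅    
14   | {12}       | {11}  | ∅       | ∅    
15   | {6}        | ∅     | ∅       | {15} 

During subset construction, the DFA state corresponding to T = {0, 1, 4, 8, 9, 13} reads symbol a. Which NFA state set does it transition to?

{0, 1, 2, 4, 6, 7, 8, 11, 15}

1 on a → {11}.
4 on a → {11}.
8 on a → {0}.
No a-transition from 0, 9, 13.
Union after reading a: {0, 11}.
Now take the λ-closure:
From 0 via λ: add 4.
From 11 via λ: add 15.
From 4 via λ: add 8.
From 15 via λ: add 6.
From 6 via λ: add 2.
From 2 via λ: add 1, 7.
No new states can be added; the closed set is {0, 1, 2, 4, 6, 7, 8, 11, 15}.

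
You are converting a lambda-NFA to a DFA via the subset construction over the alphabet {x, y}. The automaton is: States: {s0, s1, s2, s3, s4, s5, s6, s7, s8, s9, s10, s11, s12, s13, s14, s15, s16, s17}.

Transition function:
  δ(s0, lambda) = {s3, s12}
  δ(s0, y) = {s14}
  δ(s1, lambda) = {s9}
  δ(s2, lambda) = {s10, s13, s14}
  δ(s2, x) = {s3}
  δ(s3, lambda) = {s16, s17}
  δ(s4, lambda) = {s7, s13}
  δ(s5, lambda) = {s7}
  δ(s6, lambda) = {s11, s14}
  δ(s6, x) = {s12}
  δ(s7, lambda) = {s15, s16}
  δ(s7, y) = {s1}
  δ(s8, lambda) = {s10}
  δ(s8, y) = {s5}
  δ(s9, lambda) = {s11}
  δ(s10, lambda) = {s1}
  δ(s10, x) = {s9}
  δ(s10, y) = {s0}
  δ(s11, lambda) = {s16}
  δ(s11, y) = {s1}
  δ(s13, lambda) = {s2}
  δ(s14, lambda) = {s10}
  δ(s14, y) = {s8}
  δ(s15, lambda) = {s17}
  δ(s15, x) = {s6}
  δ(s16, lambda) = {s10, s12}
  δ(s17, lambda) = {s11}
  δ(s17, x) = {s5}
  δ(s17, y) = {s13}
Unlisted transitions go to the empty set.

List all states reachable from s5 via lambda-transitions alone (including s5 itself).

{s1, s5, s7, s9, s10, s11, s12, s15, s16, s17}

Start with {s5}.
From s5 via lambda: add s7.
From s7 via lambda: add s15, s16.
From s15 via lambda: add s17.
From s16 via lambda: add s10, s12.
From s10 via lambda: add s1.
From s17 via lambda: add s11.
From s1 via lambda: add s9.
No new states can be added; the closed set is {s1, s5, s7, s9, s10, s11, s12, s15, s16, s17}.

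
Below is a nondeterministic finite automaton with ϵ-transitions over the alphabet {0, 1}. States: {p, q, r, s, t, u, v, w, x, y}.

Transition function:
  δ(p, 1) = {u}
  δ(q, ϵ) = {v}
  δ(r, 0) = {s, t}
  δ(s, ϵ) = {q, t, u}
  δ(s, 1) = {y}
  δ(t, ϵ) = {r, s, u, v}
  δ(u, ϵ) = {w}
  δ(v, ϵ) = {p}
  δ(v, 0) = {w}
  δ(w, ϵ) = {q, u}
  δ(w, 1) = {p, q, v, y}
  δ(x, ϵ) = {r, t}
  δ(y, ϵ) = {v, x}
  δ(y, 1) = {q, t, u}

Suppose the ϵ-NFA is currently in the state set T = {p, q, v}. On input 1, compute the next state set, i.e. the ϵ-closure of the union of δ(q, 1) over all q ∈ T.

{p, q, u, v, w}

p on 1 → {u}.
No 1-transition from q, v.
Union after reading 1: {u}.
Now take the ϵ-closure:
From u via ϵ: add w.
From w via ϵ: add q.
From q via ϵ: add v.
From v via ϵ: add p.
No new states can be added; the closed set is {p, q, u, v, w}.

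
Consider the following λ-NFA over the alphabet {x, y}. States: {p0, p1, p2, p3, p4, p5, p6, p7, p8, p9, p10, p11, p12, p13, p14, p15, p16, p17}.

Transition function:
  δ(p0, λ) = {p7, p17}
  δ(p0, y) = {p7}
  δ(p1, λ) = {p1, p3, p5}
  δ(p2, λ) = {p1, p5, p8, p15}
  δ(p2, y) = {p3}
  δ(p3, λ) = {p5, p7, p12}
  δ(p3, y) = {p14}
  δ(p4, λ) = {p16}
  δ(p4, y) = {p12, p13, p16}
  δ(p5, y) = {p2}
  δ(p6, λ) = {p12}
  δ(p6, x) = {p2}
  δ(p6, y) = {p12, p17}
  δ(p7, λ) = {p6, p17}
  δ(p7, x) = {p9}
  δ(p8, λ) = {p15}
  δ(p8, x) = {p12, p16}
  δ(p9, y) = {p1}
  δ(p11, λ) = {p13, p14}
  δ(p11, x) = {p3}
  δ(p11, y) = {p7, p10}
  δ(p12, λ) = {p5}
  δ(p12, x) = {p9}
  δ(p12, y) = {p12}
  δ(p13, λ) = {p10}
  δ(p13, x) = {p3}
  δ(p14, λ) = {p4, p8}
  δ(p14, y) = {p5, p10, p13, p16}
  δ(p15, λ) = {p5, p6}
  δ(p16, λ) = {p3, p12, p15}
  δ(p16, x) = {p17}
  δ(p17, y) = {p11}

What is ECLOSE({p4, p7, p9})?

Start with {p4, p7, p9}.
From p4 via λ: add p16.
From p7 via λ: add p6, p17.
From p6 via λ: add p12.
From p16 via λ: add p3, p15.
From p3 via λ: add p5.
No new states can be added; the closed set is {p3, p4, p5, p6, p7, p9, p12, p15, p16, p17}.

{p3, p4, p5, p6, p7, p9, p12, p15, p16, p17}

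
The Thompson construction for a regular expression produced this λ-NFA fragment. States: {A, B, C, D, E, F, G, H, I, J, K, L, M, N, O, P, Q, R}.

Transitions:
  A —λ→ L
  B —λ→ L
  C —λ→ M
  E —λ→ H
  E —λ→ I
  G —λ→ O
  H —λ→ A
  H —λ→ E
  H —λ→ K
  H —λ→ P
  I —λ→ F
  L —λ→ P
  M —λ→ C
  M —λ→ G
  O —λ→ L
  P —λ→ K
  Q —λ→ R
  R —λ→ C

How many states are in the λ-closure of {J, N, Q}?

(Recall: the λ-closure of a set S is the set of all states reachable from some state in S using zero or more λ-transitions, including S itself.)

11

Start with {J, N, Q}.
From Q via λ: add R.
From R via λ: add C.
From C via λ: add M.
From M via λ: add G.
From G via λ: add O.
From O via λ: add L.
From L via λ: add P.
From P via λ: add K.
λ-closure = {C, G, J, K, L, M, N, O, P, Q, R}, which has 11 states.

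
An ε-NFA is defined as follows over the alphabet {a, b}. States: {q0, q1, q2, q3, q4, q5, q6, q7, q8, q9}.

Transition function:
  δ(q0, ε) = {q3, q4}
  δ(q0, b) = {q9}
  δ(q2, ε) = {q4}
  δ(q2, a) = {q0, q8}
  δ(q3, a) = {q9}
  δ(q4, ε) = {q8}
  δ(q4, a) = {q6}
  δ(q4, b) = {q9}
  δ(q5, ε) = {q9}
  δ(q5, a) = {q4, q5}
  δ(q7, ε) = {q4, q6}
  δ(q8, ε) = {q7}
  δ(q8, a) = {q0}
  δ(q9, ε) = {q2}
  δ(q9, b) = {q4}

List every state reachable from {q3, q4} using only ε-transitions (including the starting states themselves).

{q3, q4, q6, q7, q8}

Start with {q3, q4}.
From q4 via ε: add q8.
From q8 via ε: add q7.
From q7 via ε: add q6.
No new states can be added; the closed set is {q3, q4, q6, q7, q8}.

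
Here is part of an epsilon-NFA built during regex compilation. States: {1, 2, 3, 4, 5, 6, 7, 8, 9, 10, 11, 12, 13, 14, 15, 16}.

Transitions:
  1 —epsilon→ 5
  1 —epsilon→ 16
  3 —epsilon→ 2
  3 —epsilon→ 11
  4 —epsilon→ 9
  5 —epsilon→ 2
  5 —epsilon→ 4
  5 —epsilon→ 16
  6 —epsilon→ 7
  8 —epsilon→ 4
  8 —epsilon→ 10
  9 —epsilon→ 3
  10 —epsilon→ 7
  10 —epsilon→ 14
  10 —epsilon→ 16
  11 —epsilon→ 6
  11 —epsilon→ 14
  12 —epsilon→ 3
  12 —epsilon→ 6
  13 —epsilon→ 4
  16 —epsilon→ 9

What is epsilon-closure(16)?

Start with {16}.
From 16 via epsilon: add 9.
From 9 via epsilon: add 3.
From 3 via epsilon: add 2, 11.
From 11 via epsilon: add 6, 14.
From 6 via epsilon: add 7.
No new states can be added; the closed set is {2, 3, 6, 7, 9, 11, 14, 16}.

{2, 3, 6, 7, 9, 11, 14, 16}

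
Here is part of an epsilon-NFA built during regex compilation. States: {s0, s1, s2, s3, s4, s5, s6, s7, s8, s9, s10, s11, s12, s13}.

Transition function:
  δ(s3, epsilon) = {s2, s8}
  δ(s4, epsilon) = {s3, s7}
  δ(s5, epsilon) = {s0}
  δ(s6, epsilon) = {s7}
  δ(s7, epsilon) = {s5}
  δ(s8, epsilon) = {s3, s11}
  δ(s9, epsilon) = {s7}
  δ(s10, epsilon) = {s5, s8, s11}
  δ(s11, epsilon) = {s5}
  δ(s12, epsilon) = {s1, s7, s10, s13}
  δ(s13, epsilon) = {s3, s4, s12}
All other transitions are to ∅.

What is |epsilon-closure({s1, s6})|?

Start with {s1, s6}.
From s6 via epsilon: add s7.
From s7 via epsilon: add s5.
From s5 via epsilon: add s0.
epsilon-closure = {s0, s1, s5, s6, s7}, which has 5 states.

5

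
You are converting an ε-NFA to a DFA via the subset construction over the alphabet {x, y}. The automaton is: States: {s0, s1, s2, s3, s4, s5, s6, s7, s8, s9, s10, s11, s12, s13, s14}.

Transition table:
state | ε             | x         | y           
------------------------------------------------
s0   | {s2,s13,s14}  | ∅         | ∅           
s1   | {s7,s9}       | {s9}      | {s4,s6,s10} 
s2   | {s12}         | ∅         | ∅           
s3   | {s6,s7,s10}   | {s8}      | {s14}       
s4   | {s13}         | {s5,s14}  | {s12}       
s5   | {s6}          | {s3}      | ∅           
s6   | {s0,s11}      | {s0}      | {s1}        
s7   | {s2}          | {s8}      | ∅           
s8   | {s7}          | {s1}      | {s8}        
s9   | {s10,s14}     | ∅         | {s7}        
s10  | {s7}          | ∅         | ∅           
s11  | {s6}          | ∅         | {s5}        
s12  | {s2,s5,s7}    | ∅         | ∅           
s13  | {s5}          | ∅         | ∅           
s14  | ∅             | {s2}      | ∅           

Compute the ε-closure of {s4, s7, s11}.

{s0, s2, s4, s5, s6, s7, s11, s12, s13, s14}

Start with {s4, s7, s11}.
From s4 via ε: add s13.
From s7 via ε: add s2.
From s11 via ε: add s6.
From s2 via ε: add s12.
From s6 via ε: add s0.
From s13 via ε: add s5.
From s0 via ε: add s14.
No new states can be added; the closed set is {s0, s2, s4, s5, s6, s7, s11, s12, s13, s14}.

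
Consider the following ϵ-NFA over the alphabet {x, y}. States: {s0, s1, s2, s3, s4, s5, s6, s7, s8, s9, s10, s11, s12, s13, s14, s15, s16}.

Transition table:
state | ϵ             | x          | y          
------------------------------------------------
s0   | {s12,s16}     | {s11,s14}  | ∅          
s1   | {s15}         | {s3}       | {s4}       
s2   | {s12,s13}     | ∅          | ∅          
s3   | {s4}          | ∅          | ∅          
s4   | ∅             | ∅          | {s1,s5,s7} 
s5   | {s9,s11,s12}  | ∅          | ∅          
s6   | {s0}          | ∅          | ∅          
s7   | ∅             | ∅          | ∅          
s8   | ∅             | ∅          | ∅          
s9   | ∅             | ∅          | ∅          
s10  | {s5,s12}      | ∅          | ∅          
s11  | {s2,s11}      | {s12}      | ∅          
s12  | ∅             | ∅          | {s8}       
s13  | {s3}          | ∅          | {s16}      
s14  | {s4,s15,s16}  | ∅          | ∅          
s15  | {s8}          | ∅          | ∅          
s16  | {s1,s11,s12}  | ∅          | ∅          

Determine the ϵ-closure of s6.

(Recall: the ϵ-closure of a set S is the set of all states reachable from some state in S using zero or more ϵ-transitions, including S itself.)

{s0, s1, s2, s3, s4, s6, s8, s11, s12, s13, s15, s16}

Start with {s6}.
From s6 via ϵ: add s0.
From s0 via ϵ: add s12, s16.
From s16 via ϵ: add s1, s11.
From s1 via ϵ: add s15.
From s11 via ϵ: add s2.
From s2 via ϵ: add s13.
From s15 via ϵ: add s8.
From s13 via ϵ: add s3.
From s3 via ϵ: add s4.
No new states can be added; the closed set is {s0, s1, s2, s3, s4, s6, s8, s11, s12, s13, s15, s16}.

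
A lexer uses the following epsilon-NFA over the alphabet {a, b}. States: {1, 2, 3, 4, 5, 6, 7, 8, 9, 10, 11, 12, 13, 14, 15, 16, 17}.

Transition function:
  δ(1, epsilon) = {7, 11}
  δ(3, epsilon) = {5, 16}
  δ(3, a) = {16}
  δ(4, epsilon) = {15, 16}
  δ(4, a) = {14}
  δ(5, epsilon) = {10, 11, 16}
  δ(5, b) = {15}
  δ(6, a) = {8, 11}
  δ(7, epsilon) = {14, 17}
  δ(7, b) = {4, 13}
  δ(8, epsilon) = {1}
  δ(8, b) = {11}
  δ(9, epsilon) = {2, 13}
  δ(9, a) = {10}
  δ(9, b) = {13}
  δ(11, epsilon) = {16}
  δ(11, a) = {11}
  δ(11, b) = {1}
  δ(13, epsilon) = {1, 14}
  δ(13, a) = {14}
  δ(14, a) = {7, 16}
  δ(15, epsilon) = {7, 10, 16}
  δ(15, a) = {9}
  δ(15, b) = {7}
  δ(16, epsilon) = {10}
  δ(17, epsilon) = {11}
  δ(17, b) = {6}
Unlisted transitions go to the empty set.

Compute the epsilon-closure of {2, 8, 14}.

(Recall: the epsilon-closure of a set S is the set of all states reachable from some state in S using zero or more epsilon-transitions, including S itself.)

{1, 2, 7, 8, 10, 11, 14, 16, 17}

Start with {2, 8, 14}.
From 8 via epsilon: add 1.
From 1 via epsilon: add 7, 11.
From 7 via epsilon: add 17.
From 11 via epsilon: add 16.
From 16 via epsilon: add 10.
No new states can be added; the closed set is {1, 2, 7, 8, 10, 11, 14, 16, 17}.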